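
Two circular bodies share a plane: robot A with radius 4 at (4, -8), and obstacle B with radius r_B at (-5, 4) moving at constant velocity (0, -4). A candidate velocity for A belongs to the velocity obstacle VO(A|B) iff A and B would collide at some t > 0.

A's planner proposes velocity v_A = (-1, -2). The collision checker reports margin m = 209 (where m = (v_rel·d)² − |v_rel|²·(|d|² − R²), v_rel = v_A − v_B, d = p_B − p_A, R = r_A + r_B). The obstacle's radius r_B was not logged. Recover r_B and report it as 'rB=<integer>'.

m = 209
d = (-9, 12);  v_rel = (-1, 2),  |v_rel|² = 5
v_rel×d = (-1)·(12) − (2)·(-9) = 6
since m = R²·5 − 6²:  R² = (36 + 209) / 5 = 49
R = √49 = 7  ⇒  r_B = 7 − 4 = 3

rB=3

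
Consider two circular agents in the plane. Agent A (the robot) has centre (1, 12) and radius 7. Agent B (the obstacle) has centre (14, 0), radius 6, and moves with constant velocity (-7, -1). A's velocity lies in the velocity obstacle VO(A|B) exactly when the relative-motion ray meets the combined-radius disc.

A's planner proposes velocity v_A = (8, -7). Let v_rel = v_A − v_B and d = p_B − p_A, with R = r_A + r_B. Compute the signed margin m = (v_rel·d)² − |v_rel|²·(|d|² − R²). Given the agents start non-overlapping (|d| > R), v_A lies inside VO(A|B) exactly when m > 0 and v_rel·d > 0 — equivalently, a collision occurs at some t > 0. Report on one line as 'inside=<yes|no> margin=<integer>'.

d = (13, -12),  |d|² = 313;  R = 7+6 = 13,  c = 313−13² = 144
v_rel = (15, -6),  |v_rel|² = 261;  v_rel·d = (15)·(13) + (-6)·(-12) = 267
261·t² − 534·t + 144 = 0  ⇒  m = 267² − 261·144 = 33705
m = 33705 > 0,  v_rel·d = 267 > 0  ⇒  inside

inside=yes margin=33705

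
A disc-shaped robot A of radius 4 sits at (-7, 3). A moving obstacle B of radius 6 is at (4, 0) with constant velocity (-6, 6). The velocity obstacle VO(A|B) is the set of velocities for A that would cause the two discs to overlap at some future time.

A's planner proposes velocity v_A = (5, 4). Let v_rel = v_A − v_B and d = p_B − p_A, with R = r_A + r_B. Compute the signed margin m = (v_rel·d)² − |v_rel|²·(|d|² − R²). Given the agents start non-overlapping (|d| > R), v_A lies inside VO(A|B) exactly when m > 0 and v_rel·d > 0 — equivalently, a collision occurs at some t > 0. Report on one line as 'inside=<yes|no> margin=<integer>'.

d = (11, -3),  |d|² = 130;  R = 4+6 = 10,  c = 130−10² = 30
v_rel = (11, -2),  |v_rel|² = 125;  v_rel·d = (11)·(11) + (-2)·(-3) = 127
125·t² − 254·t + 30 = 0  ⇒  m = 127² − 125·30 = 12379
m = 12379 > 0,  v_rel·d = 127 > 0  ⇒  inside

inside=yes margin=12379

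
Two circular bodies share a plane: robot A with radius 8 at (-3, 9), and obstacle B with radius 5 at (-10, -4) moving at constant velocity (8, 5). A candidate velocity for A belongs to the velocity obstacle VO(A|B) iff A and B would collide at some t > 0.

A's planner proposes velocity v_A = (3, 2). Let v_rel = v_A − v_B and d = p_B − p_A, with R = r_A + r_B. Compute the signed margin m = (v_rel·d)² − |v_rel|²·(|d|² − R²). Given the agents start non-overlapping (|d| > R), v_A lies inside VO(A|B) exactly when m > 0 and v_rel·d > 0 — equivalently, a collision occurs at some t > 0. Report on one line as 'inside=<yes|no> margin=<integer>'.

d = (-7, -13),  |d|² = 218;  R = 8+5 = 13,  c = 218−13² = 49
v_rel = (-5, -3),  |v_rel|² = 34;  v_rel·d = (-5)·(-7) + (-3)·(-13) = 74
34·t² − 148·t + 49 = 0  ⇒  m = 74² − 34·49 = 3810
m = 3810 > 0,  v_rel·d = 74 > 0  ⇒  inside

inside=yes margin=3810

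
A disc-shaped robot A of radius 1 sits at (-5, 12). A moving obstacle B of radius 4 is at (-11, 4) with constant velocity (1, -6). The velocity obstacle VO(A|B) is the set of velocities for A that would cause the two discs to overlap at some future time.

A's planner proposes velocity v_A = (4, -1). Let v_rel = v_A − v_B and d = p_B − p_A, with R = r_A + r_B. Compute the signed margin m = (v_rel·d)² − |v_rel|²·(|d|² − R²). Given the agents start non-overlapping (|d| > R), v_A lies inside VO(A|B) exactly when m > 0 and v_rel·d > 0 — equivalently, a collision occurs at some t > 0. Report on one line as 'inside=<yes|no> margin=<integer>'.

d = (-6, -8),  |d|² = 100;  R = 1+4 = 5,  c = 100−5² = 75
v_rel = (3, 5),  |v_rel|² = 34;  v_rel·d = (3)·(-6) + (5)·(-8) = -58
34·t² + 116·t + 75 = 0  ⇒  m = (-58)² − 34·75 = 814
m = 814 > 0,  v_rel·d = -58 < 0  ⇒  outside

inside=no margin=814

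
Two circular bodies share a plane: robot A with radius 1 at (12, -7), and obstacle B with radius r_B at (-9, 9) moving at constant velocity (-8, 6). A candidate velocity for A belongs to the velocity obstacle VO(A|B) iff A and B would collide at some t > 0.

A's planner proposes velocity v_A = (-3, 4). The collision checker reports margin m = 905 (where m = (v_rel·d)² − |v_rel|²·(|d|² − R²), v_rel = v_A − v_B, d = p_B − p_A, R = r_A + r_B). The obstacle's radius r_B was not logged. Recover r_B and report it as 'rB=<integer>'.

m = 905
d = (-21, 16);  v_rel = (5, -2),  |v_rel|² = 29
v_rel×d = (5)·(16) − (-2)·(-21) = 38
since m = R²·29 − 38²:  R² = (1444 + 905) / 29 = 81
R = √81 = 9  ⇒  r_B = 9 − 1 = 8

rB=8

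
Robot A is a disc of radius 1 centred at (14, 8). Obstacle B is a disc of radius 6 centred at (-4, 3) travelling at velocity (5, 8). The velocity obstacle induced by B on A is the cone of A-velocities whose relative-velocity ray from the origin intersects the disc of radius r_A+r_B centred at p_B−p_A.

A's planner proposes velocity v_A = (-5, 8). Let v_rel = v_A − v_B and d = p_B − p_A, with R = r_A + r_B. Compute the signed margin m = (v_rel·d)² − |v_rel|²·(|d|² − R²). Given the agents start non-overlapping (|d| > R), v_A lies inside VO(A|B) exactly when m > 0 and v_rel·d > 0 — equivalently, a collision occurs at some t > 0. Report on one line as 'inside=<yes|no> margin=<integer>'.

d = (-18, -5),  |d|² = 349;  R = 1+6 = 7,  c = 349−7² = 300
v_rel = (-10, 0),  |v_rel|² = 100;  v_rel·d = (-10)·(-18) + (0)·(-5) = 180
100·t² − 360·t + 300 = 0  ⇒  m = 180² − 100·300 = 2400
m = 2400 > 0,  v_rel·d = 180 > 0  ⇒  inside

inside=yes margin=2400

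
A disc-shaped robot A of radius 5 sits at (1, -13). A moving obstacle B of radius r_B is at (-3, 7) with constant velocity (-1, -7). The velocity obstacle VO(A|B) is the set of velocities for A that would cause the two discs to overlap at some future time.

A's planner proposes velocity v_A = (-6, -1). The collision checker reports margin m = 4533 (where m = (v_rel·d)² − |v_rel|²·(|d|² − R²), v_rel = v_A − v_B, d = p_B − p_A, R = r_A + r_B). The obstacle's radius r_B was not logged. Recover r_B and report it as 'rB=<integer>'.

m = 4533
d = (-4, 20);  v_rel = (-5, 6),  |v_rel|² = 61
v_rel×d = (-5)·(20) − (6)·(-4) = -76
since m = R²·61 − (-76)²:  R² = (5776 + 4533) / 61 = 169
R = √169 = 13  ⇒  r_B = 13 − 5 = 8

rB=8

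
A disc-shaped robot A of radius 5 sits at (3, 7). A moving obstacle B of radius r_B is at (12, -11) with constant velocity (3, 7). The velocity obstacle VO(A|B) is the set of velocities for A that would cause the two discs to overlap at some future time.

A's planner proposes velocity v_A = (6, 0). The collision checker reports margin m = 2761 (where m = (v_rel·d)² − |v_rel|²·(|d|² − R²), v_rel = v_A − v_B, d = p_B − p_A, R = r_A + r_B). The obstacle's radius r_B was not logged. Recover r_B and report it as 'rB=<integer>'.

m = 2761
d = (9, -18);  v_rel = (3, -7),  |v_rel|² = 58
v_rel×d = (3)·(-18) − (-7)·(9) = 9
since m = R²·58 − 9²:  R² = (81 + 2761) / 58 = 49
R = √49 = 7  ⇒  r_B = 7 − 5 = 2

rB=2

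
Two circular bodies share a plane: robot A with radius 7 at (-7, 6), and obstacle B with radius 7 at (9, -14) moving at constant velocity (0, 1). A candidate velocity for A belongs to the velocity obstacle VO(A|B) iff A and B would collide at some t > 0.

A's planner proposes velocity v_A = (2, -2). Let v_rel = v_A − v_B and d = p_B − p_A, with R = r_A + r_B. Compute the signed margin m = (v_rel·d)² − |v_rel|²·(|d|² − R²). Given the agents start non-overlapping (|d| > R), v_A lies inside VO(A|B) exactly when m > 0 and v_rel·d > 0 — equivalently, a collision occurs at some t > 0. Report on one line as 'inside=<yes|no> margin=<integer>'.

d = (16, -20),  |d|² = 656;  R = 7+7 = 14,  c = 656−14² = 460
v_rel = (2, -3),  |v_rel|² = 13;  v_rel·d = (2)·(16) + (-3)·(-20) = 92
13·t² − 184·t + 460 = 0  ⇒  m = 92² − 13·460 = 2484
m = 2484 > 0,  v_rel·d = 92 > 0  ⇒  inside

inside=yes margin=2484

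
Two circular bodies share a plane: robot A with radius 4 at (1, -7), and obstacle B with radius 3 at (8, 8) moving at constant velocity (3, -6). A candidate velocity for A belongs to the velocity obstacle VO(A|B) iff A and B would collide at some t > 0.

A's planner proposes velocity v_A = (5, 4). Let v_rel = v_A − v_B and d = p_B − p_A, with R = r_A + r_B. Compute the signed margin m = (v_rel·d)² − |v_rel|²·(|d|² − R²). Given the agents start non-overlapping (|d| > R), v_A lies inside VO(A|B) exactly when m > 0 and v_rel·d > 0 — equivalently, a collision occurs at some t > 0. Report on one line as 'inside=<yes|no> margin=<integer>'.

d = (7, 15),  |d|² = 274;  R = 4+3 = 7,  c = 274−7² = 225
v_rel = (2, 10),  |v_rel|² = 104;  v_rel·d = (2)·(7) + (10)·(15) = 164
104·t² − 328·t + 225 = 0  ⇒  m = 164² − 104·225 = 3496
m = 3496 > 0,  v_rel·d = 164 > 0  ⇒  inside

inside=yes margin=3496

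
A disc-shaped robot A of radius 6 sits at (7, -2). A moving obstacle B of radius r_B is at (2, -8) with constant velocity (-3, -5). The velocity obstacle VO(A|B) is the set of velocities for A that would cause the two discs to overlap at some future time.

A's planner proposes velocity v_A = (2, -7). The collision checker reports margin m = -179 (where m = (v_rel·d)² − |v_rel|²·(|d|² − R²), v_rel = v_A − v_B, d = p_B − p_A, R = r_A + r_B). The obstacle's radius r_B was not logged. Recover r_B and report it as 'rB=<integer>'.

m = -179
d = (-5, -6);  v_rel = (5, -2),  |v_rel|² = 29
v_rel×d = (5)·(-6) − (-2)·(-5) = -40
since m = R²·29 − (-40)²:  R² = (1600 + -179) / 29 = 49
R = √49 = 7  ⇒  r_B = 7 − 6 = 1

rB=1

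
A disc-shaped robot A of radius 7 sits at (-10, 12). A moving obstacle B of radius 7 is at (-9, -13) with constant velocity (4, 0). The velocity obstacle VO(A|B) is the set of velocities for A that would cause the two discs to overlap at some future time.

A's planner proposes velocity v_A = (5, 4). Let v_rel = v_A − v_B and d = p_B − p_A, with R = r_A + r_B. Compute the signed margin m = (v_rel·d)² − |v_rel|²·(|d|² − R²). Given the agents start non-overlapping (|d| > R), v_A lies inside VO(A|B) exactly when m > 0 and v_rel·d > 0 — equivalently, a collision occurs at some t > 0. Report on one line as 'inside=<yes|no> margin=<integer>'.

d = (1, -25),  |d|² = 626;  R = 7+7 = 14,  c = 626−14² = 430
v_rel = (1, 4),  |v_rel|² = 17;  v_rel·d = (1)·(1) + (4)·(-25) = -99
17·t² + 198·t + 430 = 0  ⇒  m = (-99)² − 17·430 = 2491
m = 2491 > 0,  v_rel·d = -99 < 0  ⇒  outside

inside=no margin=2491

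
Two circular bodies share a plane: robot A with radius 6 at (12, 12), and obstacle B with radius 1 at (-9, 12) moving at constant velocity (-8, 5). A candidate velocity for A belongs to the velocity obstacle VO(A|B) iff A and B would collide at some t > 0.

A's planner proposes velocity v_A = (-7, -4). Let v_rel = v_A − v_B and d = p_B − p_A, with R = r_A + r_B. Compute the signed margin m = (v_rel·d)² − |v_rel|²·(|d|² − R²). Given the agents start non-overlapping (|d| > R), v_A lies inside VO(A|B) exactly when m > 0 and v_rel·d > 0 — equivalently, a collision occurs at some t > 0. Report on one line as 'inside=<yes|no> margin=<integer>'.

d = (-21, 0),  |d|² = 441;  R = 6+1 = 7,  c = 441−7² = 392
v_rel = (1, -9),  |v_rel|² = 82;  v_rel·d = (1)·(-21) + (-9)·(0) = -21
82·t² + 42·t + 392 = 0  ⇒  m = (-21)² − 82·392 = -31703
m = -31703 < 0,  v_rel·d = -21 < 0  ⇒  outside

inside=no margin=-31703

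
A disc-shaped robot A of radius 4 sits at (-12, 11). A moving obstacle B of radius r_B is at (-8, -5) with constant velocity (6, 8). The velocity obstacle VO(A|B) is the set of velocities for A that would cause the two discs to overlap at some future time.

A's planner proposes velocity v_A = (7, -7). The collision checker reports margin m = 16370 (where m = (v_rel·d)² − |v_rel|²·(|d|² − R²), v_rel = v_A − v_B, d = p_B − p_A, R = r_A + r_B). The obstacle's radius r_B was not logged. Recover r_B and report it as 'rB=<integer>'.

m = 16370
d = (4, -16);  v_rel = (1, -15),  |v_rel|² = 226
v_rel×d = (1)·(-16) − (-15)·(4) = 44
since m = R²·226 − 44²:  R² = (1936 + 16370) / 226 = 81
R = √81 = 9  ⇒  r_B = 9 − 4 = 5

rB=5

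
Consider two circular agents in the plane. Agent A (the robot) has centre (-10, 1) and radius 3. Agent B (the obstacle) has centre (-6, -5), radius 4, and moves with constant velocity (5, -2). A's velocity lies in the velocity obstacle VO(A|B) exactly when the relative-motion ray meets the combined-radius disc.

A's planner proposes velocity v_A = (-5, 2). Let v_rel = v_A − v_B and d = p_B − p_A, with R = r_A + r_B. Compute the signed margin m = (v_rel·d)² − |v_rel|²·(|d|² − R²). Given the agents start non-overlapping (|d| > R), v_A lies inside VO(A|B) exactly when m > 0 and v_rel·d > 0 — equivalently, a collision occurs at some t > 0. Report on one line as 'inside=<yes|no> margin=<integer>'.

d = (4, -6),  |d|² = 52;  R = 3+4 = 7,  c = 52−7² = 3
v_rel = (-10, 4),  |v_rel|² = 116;  v_rel·d = (-10)·(4) + (4)·(-6) = -64
116·t² + 128·t + 3 = 0  ⇒  m = (-64)² − 116·3 = 3748
m = 3748 > 0,  v_rel·d = -64 < 0  ⇒  outside

inside=no margin=3748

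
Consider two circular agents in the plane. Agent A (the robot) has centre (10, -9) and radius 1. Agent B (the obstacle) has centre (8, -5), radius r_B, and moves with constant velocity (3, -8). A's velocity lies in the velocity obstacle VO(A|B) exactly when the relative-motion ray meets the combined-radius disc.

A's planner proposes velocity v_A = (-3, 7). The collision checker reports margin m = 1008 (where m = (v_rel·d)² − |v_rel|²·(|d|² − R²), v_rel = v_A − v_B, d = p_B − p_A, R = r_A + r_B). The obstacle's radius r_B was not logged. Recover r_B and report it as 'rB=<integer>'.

m = 1008
d = (-2, 4);  v_rel = (-6, 15),  |v_rel|² = 261
v_rel×d = (-6)·(4) − (15)·(-2) = 6
since m = R²·261 − 6²:  R² = (36 + 1008) / 261 = 4
R = √4 = 2  ⇒  r_B = 2 − 1 = 1

rB=1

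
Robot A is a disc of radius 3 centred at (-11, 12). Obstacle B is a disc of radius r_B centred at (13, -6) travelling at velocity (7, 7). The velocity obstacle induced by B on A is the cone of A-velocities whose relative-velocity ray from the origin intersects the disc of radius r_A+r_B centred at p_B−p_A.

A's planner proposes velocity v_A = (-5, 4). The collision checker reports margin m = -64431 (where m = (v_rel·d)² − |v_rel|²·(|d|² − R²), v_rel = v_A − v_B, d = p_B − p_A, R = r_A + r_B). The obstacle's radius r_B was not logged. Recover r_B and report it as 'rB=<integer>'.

m = -64431
d = (24, -18);  v_rel = (-12, -3),  |v_rel|² = 153
v_rel×d = (-12)·(-18) − (-3)·(24) = 288
since m = R²·153 − 288²:  R² = (82944 + -64431) / 153 = 121
R = √121 = 11  ⇒  r_B = 11 − 3 = 8

rB=8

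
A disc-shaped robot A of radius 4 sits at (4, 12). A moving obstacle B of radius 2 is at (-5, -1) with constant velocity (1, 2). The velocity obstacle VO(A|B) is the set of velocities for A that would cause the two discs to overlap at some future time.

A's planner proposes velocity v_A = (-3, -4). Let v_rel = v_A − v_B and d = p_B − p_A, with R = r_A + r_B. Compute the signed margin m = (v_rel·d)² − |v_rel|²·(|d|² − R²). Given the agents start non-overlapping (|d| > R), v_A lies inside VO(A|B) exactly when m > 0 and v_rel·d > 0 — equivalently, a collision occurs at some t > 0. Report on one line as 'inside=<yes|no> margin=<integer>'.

d = (-9, -13),  |d|² = 250;  R = 4+2 = 6,  c = 250−6² = 214
v_rel = (-4, -6),  |v_rel|² = 52;  v_rel·d = (-4)·(-9) + (-6)·(-13) = 114
52·t² − 228·t + 214 = 0  ⇒  m = 114² − 52·214 = 1868
m = 1868 > 0,  v_rel·d = 114 > 0  ⇒  inside

inside=yes margin=1868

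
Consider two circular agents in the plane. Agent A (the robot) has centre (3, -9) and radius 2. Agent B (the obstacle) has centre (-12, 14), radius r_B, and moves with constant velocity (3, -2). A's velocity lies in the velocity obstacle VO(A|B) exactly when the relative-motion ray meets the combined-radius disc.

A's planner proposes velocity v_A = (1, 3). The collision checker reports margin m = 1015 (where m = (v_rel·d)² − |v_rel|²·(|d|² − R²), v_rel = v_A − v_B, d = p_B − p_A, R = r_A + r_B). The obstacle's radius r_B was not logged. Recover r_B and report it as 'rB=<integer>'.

m = 1015
d = (-15, 23);  v_rel = (-2, 5),  |v_rel|² = 29
v_rel×d = (-2)·(23) − (5)·(-15) = 29
since m = R²·29 − 29²:  R² = (841 + 1015) / 29 = 64
R = √64 = 8  ⇒  r_B = 8 − 2 = 6

rB=6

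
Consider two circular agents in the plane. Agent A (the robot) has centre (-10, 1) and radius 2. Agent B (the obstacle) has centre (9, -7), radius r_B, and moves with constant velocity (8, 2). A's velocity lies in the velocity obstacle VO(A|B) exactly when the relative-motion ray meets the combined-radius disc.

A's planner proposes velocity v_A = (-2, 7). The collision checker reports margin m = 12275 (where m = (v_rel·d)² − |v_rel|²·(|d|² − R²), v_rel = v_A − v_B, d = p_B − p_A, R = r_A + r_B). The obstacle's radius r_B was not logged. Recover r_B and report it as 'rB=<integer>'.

m = 12275
d = (19, -8);  v_rel = (-10, 5),  |v_rel|² = 125
v_rel×d = (-10)·(-8) − (5)·(19) = -15
since m = R²·125 − (-15)²:  R² = (225 + 12275) / 125 = 100
R = √100 = 10  ⇒  r_B = 10 − 2 = 8

rB=8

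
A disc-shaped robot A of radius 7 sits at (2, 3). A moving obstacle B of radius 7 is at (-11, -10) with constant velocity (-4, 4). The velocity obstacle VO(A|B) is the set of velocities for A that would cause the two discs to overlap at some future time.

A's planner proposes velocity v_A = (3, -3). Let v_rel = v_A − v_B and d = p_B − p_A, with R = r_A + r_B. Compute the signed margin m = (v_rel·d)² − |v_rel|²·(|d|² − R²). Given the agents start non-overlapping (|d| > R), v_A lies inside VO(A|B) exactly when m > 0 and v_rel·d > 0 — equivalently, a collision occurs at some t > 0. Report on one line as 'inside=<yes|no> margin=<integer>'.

d = (-13, -13),  |d|² = 338;  R = 7+7 = 14,  c = 338−14² = 142
v_rel = (7, -7),  |v_rel|² = 98;  v_rel·d = (7)·(-13) + (-7)·(-13) = 0
98·t² − 0·t + 142 = 0  ⇒  m = 0² − 98·142 = -13916
m = -13916 < 0,  v_rel·d = 0 = 0  ⇒  outside

inside=no margin=-13916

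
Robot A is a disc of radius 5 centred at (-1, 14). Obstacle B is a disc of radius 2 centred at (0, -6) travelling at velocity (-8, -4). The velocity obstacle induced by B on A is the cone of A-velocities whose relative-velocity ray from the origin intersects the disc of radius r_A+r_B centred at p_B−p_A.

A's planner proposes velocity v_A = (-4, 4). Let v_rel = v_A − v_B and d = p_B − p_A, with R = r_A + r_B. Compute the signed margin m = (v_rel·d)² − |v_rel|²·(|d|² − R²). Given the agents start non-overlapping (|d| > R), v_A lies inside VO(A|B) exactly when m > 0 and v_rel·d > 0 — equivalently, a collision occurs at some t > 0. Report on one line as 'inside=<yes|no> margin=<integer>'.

d = (1, -20),  |d|² = 401;  R = 5+2 = 7,  c = 401−7² = 352
v_rel = (4, 8),  |v_rel|² = 80;  v_rel·d = (4)·(1) + (8)·(-20) = -156
80·t² + 312·t + 352 = 0  ⇒  m = (-156)² − 80·352 = -3824
m = -3824 < 0,  v_rel·d = -156 < 0  ⇒  outside

inside=no margin=-3824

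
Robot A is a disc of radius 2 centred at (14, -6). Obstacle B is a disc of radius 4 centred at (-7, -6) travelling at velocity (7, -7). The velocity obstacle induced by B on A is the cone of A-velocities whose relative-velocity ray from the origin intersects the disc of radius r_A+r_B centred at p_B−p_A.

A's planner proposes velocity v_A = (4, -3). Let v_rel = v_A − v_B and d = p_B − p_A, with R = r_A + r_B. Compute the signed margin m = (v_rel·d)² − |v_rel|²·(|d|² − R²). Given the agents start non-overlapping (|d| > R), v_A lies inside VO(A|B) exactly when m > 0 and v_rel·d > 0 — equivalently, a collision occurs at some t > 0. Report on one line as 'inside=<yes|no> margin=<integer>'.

d = (-21, 0),  |d|² = 441;  R = 2+4 = 6,  c = 441−6² = 405
v_rel = (-3, 4),  |v_rel|² = 25;  v_rel·d = (-3)·(-21) + (4)·(0) = 63
25·t² − 126·t + 405 = 0  ⇒  m = 63² − 25·405 = -6156
m = -6156 < 0,  v_rel·d = 63 > 0  ⇒  outside

inside=no margin=-6156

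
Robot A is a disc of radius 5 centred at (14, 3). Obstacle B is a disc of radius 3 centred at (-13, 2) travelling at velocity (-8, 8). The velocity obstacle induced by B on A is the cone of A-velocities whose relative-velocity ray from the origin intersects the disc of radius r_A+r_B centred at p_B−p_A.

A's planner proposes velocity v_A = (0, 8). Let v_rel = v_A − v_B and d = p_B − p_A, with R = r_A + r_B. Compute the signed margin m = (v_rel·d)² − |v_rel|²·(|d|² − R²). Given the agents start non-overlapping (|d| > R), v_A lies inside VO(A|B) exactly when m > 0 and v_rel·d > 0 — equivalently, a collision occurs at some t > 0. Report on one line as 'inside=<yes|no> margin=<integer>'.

d = (-27, -1),  |d|² = 730;  R = 5+3 = 8,  c = 730−8² = 666
v_rel = (8, 0),  |v_rel|² = 64;  v_rel·d = (8)·(-27) + (0)·(-1) = -216
64·t² + 432·t + 666 = 0  ⇒  m = (-216)² − 64·666 = 4032
m = 4032 > 0,  v_rel·d = -216 < 0  ⇒  outside

inside=no margin=4032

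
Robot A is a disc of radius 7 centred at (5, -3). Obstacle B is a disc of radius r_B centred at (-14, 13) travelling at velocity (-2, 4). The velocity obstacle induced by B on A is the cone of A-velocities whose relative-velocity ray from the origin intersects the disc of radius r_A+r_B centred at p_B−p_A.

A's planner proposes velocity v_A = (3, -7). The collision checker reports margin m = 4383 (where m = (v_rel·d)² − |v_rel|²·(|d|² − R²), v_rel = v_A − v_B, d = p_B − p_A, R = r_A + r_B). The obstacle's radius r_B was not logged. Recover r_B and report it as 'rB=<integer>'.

m = 4383
d = (-19, 16);  v_rel = (5, -11),  |v_rel|² = 146
v_rel×d = (5)·(16) − (-11)·(-19) = -129
since m = R²·146 − (-129)²:  R² = (16641 + 4383) / 146 = 144
R = √144 = 12  ⇒  r_B = 12 − 7 = 5

rB=5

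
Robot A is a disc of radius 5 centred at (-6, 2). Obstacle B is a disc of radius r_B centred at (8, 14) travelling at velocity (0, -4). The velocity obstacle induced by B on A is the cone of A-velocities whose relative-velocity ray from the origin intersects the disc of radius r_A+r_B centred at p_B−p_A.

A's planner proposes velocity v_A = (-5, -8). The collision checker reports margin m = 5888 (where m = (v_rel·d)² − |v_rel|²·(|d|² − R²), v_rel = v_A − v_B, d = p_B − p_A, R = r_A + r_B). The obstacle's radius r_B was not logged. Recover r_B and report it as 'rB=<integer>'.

m = 5888
d = (14, 12);  v_rel = (-5, -4),  |v_rel|² = 41
v_rel×d = (-5)·(12) − (-4)·(14) = -4
since m = R²·41 − (-4)²:  R² = (16 + 5888) / 41 = 144
R = √144 = 12  ⇒  r_B = 12 − 5 = 7

rB=7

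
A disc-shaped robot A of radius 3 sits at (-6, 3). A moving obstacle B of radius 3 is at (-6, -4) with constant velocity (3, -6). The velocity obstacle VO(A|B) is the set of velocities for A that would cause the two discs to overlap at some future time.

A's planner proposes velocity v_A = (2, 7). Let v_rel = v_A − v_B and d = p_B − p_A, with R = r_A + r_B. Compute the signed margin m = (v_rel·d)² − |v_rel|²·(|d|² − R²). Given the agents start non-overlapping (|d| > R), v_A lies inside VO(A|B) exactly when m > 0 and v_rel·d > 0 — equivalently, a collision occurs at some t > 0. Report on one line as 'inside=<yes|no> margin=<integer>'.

d = (0, -7),  |d|² = 49;  R = 3+3 = 6,  c = 49−6² = 13
v_rel = (-1, 13),  |v_rel|² = 170;  v_rel·d = (-1)·(0) + (13)·(-7) = -91
170·t² + 182·t + 13 = 0  ⇒  m = (-91)² − 170·13 = 6071
m = 6071 > 0,  v_rel·d = -91 < 0  ⇒  outside

inside=no margin=6071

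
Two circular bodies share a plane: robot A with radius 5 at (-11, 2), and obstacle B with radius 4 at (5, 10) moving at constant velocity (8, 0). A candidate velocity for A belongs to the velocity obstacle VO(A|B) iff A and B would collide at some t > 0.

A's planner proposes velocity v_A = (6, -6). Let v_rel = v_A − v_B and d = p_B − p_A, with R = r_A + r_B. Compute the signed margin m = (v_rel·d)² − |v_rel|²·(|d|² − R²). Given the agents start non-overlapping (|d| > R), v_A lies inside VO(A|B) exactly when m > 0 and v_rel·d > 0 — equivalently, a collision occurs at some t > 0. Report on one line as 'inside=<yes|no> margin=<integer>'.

d = (16, 8),  |d|² = 320;  R = 5+4 = 9,  c = 320−9² = 239
v_rel = (-2, -6),  |v_rel|² = 40;  v_rel·d = (-2)·(16) + (-6)·(8) = -80
40·t² + 160·t + 239 = 0  ⇒  m = (-80)² − 40·239 = -3160
m = -3160 < 0,  v_rel·d = -80 < 0  ⇒  outside

inside=no margin=-3160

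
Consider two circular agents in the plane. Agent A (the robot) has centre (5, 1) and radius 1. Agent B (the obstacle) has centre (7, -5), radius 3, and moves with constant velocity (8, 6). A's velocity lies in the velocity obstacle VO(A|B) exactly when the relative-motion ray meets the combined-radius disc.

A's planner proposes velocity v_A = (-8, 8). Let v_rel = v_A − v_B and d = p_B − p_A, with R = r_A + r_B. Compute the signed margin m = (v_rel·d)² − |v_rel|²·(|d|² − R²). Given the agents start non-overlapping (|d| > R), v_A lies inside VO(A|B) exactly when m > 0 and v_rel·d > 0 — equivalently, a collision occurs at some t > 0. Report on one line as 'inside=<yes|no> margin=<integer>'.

d = (2, -6),  |d|² = 40;  R = 1+3 = 4,  c = 40−4² = 24
v_rel = (-16, 2),  |v_rel|² = 260;  v_rel·d = (-16)·(2) + (2)·(-6) = -44
260·t² + 88·t + 24 = 0  ⇒  m = (-44)² − 260·24 = -4304
m = -4304 < 0,  v_rel·d = -44 < 0  ⇒  outside

inside=no margin=-4304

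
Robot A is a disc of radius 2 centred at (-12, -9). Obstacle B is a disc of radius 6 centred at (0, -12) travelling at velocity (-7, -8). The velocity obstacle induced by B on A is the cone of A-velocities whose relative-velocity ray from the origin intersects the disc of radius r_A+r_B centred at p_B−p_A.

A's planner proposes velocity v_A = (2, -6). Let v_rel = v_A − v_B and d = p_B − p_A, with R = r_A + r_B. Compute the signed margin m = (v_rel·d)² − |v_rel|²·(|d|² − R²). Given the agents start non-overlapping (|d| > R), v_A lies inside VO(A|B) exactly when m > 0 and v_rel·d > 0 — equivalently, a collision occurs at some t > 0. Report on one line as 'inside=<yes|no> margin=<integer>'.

d = (12, -3),  |d|² = 153;  R = 2+6 = 8,  c = 153−8² = 89
v_rel = (9, 2),  |v_rel|² = 85;  v_rel·d = (9)·(12) + (2)·(-3) = 102
85·t² − 204·t + 89 = 0  ⇒  m = 102² − 85·89 = 2839
m = 2839 > 0,  v_rel·d = 102 > 0  ⇒  inside

inside=yes margin=2839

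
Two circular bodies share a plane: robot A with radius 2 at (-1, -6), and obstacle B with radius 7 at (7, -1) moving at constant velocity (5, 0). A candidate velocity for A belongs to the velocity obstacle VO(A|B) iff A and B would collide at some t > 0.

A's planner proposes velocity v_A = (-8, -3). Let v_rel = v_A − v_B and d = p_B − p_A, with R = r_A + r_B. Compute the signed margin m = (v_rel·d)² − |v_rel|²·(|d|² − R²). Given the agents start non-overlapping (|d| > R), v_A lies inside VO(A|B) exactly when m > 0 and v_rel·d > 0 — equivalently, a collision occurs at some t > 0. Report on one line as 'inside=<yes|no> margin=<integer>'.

d = (8, 5),  |d|² = 89;  R = 2+7 = 9,  c = 89−9² = 8
v_rel = (-13, -3),  |v_rel|² = 178;  v_rel·d = (-13)·(8) + (-3)·(5) = -119
178·t² + 238·t + 8 = 0  ⇒  m = (-119)² − 178·8 = 12737
m = 12737 > 0,  v_rel·d = -119 < 0  ⇒  outside

inside=no margin=12737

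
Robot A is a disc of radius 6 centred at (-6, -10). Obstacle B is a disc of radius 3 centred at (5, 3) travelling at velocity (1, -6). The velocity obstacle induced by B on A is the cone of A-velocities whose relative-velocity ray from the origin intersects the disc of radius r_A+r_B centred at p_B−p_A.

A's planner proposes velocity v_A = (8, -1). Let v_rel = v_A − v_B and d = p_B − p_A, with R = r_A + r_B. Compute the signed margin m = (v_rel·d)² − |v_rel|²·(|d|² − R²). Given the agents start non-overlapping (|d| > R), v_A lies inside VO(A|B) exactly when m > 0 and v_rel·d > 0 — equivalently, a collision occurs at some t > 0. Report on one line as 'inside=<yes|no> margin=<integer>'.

d = (11, 13),  |d|² = 290;  R = 6+3 = 9,  c = 290−9² = 209
v_rel = (7, 5),  |v_rel|² = 74;  v_rel·d = (7)·(11) + (5)·(13) = 142
74·t² − 284·t + 209 = 0  ⇒  m = 142² − 74·209 = 4698
m = 4698 > 0,  v_rel·d = 142 > 0  ⇒  inside

inside=yes margin=4698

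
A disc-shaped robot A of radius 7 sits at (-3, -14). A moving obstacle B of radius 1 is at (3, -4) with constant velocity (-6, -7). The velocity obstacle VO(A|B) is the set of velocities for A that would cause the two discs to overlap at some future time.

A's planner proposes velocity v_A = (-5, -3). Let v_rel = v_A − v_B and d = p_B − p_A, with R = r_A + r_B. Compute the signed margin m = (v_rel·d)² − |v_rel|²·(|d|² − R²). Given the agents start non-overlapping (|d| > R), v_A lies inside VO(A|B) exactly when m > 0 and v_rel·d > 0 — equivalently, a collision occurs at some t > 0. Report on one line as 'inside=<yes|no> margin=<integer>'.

d = (6, 10),  |d|² = 136;  R = 7+1 = 8,  c = 136−8² = 72
v_rel = (1, 4),  |v_rel|² = 17;  v_rel·d = (1)·(6) + (4)·(10) = 46
17·t² − 92·t + 72 = 0  ⇒  m = 46² − 17·72 = 892
m = 892 > 0,  v_rel·d = 46 > 0  ⇒  inside

inside=yes margin=892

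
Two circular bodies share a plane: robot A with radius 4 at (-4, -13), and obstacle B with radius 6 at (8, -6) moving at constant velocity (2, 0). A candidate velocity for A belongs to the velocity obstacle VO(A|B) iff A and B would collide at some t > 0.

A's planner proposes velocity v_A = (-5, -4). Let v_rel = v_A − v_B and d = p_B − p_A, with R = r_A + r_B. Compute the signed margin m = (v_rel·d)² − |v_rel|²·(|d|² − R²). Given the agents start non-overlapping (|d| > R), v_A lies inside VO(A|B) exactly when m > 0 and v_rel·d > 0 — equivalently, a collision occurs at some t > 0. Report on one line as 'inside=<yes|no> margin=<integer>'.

d = (12, 7),  |d|² = 193;  R = 4+6 = 10,  c = 193−10² = 93
v_rel = (-7, -4),  |v_rel|² = 65;  v_rel·d = (-7)·(12) + (-4)·(7) = -112
65·t² + 224·t + 93 = 0  ⇒  m = (-112)² − 65·93 = 6499
m = 6499 > 0,  v_rel·d = -112 < 0  ⇒  outside

inside=no margin=6499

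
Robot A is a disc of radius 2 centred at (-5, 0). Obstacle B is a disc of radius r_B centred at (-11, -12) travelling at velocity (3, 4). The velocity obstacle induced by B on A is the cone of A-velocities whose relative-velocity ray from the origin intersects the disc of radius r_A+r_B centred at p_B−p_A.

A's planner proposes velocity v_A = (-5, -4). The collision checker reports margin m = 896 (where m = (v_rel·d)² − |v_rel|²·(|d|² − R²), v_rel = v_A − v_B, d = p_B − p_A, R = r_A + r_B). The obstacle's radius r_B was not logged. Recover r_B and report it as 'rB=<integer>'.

m = 896
d = (-6, -12);  v_rel = (-8, -8),  |v_rel|² = 128
v_rel×d = (-8)·(-12) − (-8)·(-6) = 48
since m = R²·128 − 48²:  R² = (2304 + 896) / 128 = 25
R = √25 = 5  ⇒  r_B = 5 − 2 = 3

rB=3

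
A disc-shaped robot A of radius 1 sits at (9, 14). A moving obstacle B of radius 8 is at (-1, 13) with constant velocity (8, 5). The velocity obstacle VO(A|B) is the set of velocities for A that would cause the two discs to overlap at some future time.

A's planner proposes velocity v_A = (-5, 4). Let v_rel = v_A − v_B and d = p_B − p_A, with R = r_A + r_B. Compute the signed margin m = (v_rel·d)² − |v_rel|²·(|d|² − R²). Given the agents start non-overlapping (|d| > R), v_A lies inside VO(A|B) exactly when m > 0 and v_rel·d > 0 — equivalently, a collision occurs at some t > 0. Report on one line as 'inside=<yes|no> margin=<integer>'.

d = (-10, -1),  |d|² = 101;  R = 1+8 = 9,  c = 101−9² = 20
v_rel = (-13, -1),  |v_rel|² = 170;  v_rel·d = (-13)·(-10) + (-1)·(-1) = 131
170·t² − 262·t + 20 = 0  ⇒  m = 131² − 170·20 = 13761
m = 13761 > 0,  v_rel·d = 131 > 0  ⇒  inside

inside=yes margin=13761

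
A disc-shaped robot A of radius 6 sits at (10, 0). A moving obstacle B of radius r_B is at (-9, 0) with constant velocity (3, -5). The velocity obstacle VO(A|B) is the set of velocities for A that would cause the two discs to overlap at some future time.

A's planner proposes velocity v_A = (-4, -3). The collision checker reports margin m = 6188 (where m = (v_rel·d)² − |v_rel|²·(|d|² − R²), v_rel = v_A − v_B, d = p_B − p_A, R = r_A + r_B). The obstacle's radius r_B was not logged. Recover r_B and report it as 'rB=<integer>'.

m = 6188
d = (-19, 0);  v_rel = (-7, 2),  |v_rel|² = 53
v_rel×d = (-7)·(0) − (2)·(-19) = 38
since m = R²·53 − 38²:  R² = (1444 + 6188) / 53 = 144
R = √144 = 12  ⇒  r_B = 12 − 6 = 6

rB=6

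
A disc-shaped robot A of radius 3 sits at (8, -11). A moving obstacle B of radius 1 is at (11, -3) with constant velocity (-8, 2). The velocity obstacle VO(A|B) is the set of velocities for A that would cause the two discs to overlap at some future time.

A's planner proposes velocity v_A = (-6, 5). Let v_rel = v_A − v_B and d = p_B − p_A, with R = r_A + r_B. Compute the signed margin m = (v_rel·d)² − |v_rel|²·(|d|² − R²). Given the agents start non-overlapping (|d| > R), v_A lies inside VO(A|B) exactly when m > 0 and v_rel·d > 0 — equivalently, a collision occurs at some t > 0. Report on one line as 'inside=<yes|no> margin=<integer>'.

d = (3, 8),  |d|² = 73;  R = 3+1 = 4,  c = 73−4² = 57
v_rel = (2, 3),  |v_rel|² = 13;  v_rel·d = (2)·(3) + (3)·(8) = 30
13·t² − 60·t + 57 = 0  ⇒  m = 30² − 13·57 = 159
m = 159 > 0,  v_rel·d = 30 > 0  ⇒  inside

inside=yes margin=159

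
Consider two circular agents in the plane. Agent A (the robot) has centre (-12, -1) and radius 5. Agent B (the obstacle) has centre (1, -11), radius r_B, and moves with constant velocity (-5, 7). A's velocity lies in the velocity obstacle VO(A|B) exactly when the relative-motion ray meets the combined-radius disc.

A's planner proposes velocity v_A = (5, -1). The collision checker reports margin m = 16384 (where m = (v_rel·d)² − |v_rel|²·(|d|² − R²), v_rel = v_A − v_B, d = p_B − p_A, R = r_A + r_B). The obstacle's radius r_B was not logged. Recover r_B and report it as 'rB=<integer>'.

m = 16384
d = (13, -10);  v_rel = (10, -8),  |v_rel|² = 164
v_rel×d = (10)·(-10) − (-8)·(13) = 4
since m = R²·164 − 4²:  R² = (16 + 16384) / 164 = 100
R = √100 = 10  ⇒  r_B = 10 − 5 = 5

rB=5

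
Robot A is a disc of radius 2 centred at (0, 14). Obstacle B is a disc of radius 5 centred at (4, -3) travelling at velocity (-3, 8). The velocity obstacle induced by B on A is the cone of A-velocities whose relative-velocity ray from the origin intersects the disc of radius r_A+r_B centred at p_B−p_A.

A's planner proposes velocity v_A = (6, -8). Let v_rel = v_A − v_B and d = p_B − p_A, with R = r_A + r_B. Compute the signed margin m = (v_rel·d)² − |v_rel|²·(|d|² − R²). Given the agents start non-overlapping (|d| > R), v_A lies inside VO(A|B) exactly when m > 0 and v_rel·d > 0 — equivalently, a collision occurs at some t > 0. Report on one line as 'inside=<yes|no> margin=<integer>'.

d = (4, -17),  |d|² = 305;  R = 2+5 = 7,  c = 305−7² = 256
v_rel = (9, -16),  |v_rel|² = 337;  v_rel·d = (9)·(4) + (-16)·(-17) = 308
337·t² − 616·t + 256 = 0  ⇒  m = 308² − 337·256 = 8592
m = 8592 > 0,  v_rel·d = 308 > 0  ⇒  inside

inside=yes margin=8592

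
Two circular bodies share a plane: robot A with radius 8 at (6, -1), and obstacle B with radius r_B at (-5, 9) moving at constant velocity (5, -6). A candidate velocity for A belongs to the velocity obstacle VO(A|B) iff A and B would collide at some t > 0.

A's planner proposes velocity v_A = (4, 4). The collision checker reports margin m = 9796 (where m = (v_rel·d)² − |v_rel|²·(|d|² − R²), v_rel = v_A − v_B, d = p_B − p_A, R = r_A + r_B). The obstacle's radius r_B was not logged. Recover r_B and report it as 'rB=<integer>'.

m = 9796
d = (-11, 10);  v_rel = (-1, 10),  |v_rel|² = 101
v_rel×d = (-1)·(10) − (10)·(-11) = 100
since m = R²·101 − 100²:  R² = (10000 + 9796) / 101 = 196
R = √196 = 14  ⇒  r_B = 14 − 8 = 6

rB=6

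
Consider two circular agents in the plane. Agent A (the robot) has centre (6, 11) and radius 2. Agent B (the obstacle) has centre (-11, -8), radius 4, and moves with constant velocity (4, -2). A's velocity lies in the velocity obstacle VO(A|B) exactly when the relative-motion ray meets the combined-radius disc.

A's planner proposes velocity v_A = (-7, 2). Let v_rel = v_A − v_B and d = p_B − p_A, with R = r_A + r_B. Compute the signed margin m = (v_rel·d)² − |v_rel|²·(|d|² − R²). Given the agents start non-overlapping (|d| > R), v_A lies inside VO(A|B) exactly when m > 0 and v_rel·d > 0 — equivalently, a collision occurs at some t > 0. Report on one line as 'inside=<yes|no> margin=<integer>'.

d = (-17, -19),  |d|² = 650;  R = 2+4 = 6,  c = 650−6² = 614
v_rel = (-11, 4),  |v_rel|² = 137;  v_rel·d = (-11)·(-17) + (4)·(-19) = 111
137·t² − 222·t + 614 = 0  ⇒  m = 111² − 137·614 = -71797
m = -71797 < 0,  v_rel·d = 111 > 0  ⇒  outside

inside=no margin=-71797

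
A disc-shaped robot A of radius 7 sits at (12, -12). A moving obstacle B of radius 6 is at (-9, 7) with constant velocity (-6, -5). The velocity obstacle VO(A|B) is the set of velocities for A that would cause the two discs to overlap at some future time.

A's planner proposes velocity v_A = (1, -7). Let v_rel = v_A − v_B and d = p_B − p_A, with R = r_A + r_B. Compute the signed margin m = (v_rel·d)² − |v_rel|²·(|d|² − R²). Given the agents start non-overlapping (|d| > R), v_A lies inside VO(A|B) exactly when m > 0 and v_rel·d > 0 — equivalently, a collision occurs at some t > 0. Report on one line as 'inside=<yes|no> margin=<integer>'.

d = (-21, 19),  |d|² = 802;  R = 7+6 = 13,  c = 802−13² = 633
v_rel = (7, -2),  |v_rel|² = 53;  v_rel·d = (7)·(-21) + (-2)·(19) = -185
53·t² + 370·t + 633 = 0  ⇒  m = (-185)² − 53·633 = 676
m = 676 > 0,  v_rel·d = -185 < 0  ⇒  outside

inside=no margin=676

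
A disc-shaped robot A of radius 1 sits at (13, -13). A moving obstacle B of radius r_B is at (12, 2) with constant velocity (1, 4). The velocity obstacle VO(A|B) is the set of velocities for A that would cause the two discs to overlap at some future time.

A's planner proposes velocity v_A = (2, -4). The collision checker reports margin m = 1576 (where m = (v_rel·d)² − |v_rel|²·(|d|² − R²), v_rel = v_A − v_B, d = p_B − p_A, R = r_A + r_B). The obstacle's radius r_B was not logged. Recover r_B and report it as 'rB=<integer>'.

m = 1576
d = (-1, 15);  v_rel = (1, -8),  |v_rel|² = 65
v_rel×d = (1)·(15) − (-8)·(-1) = 7
since m = R²·65 − 7²:  R² = (49 + 1576) / 65 = 25
R = √25 = 5  ⇒  r_B = 5 − 1 = 4

rB=4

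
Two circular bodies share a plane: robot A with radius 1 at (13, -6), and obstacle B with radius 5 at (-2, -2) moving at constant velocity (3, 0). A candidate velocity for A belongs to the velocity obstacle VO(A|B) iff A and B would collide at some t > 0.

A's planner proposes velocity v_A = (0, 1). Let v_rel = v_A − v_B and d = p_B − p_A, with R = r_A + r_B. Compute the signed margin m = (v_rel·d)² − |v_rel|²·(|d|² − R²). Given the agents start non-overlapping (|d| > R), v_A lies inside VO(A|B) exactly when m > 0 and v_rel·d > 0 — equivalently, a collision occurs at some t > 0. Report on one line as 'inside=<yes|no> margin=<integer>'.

d = (-15, 4),  |d|² = 241;  R = 1+5 = 6,  c = 241−6² = 205
v_rel = (-3, 1),  |v_rel|² = 10;  v_rel·d = (-3)·(-15) + (1)·(4) = 49
10·t² − 98·t + 205 = 0  ⇒  m = 49² − 10·205 = 351
m = 351 > 0,  v_rel·d = 49 > 0  ⇒  inside

inside=yes margin=351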